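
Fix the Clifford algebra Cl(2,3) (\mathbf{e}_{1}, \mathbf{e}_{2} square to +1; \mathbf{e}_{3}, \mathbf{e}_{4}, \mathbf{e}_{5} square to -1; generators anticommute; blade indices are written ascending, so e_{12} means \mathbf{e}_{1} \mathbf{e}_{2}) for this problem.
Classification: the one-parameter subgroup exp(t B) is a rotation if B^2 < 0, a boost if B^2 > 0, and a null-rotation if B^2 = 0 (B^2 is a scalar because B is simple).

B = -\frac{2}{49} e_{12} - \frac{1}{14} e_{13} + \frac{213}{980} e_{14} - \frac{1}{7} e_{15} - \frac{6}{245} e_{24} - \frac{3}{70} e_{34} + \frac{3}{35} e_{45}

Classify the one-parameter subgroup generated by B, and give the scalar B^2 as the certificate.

B^2 term by term: the squares give (-\frac{2}{49})^2*(e_{12})^2 + (-\frac{1}{14})^2*(e_{13})^2 + (\frac{213}{980})^2*(e_{14})^2 + (-\frac{1}{7})^2*(e_{15})^2 + (-\frac{6}{245})^2*(e_{24})^2 + (-\frac{3}{70})^2*(e_{34})^2 + (\frac{3}{35})^2*(e_{45})^2 = \frac{4}{2401}*(-1) + \frac{1}{196}*(+1) + \frac{45369}{960400}*(+1) + \frac{1}{49}*(+1) + \frac{36}{60025}*(+1) + \frac{9}{4900}*(-1) + \frac{9}{1225}*(-1) = \frac{1}{16} (each basis 2-blade squares to minus the product of its generators' squares); cross terms between blades sharing an index anticommute and cancel; the commuting (index-disjoint) pairs give grade-4 terms 2*c*c'*(blade product), which cancel blade by blade — e_{1234}: \frac{6}{1715} - \frac{6}{1715} = 0; e_{1245}: -\frac{12}{1715} + \frac{12}{1715} = 0; e_{1345}: -\frac{3}{245} + \frac{3}{245} = 0 — confirming B is simple. So B^2 = \frac{1}{16}.
Answer: boost, certificate B^2 = \frac{1}{16}. Check the certificate: B^2 = \frac{1}{16}, and that sign is decisive whatever form B takes.


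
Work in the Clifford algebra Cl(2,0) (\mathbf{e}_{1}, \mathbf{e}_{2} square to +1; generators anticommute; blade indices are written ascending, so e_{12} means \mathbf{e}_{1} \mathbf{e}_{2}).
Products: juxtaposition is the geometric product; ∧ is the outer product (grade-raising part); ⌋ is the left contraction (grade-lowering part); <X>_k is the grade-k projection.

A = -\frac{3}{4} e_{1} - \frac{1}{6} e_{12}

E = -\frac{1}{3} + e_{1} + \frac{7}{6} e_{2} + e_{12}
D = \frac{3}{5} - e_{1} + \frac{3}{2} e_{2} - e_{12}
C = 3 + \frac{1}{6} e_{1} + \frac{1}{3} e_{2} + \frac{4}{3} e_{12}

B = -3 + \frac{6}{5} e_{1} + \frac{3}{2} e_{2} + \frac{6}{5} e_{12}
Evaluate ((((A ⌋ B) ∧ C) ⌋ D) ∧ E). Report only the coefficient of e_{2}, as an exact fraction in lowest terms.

step 1: -\frac{7}{10} - \frac{9}{10} e_{2}
step 2: -\frac{21}{10} - \frac{7}{60} e_{1} - \frac{44}{15} e_{2} - \frac{47}{60} e_{12}
step 3: -\frac{949}{150} - \frac{5}{6} e_{1} - \frac{91}{30} e_{2} + \frac{21}{10} e_{12}
step 4: \frac{949}{450} - \frac{1361}{225} e_{1} - \frac{637}{100} e_{2} - \frac{4469}{900} e_{12}
Answer: -\frac{637}{100}


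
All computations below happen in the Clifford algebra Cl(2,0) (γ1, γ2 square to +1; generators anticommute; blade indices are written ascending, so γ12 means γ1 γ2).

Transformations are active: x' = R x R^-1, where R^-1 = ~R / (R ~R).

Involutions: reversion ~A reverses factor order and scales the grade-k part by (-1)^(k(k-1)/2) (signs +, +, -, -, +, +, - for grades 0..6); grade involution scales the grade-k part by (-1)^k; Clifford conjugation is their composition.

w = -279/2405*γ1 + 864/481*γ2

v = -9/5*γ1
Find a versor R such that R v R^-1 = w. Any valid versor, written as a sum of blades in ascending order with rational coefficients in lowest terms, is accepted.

Key observation: q(v) = q(w) = 81/25 (sandwiches preserve the norm), so R = v + w = -4608/2405*γ1 + 864/481*γ2 works whenever it is invertible — the component of v along it is kept and (v - w)/2 reverses, sending v to w.
Answer: -4608/2405*γ1 + 864/481*γ2


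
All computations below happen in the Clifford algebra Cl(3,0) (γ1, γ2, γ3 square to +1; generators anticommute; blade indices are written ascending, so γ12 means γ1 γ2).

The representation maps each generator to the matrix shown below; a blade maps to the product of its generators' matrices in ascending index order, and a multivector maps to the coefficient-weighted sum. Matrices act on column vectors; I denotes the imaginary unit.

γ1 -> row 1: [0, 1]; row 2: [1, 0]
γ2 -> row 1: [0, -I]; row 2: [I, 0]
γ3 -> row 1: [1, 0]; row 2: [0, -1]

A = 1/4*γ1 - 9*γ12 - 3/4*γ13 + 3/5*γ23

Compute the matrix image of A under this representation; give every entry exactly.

Bivector images (products of the table entries): rho(γ12) = rho(γ1)rho(γ2) = row 1: [I, 0]; row 2: [0, -I]; rho(γ13) = rho(γ1)rho(γ3) = row 1: [0, -1]; row 2: [1, 0]; rho(γ23) = rho(γ2)rho(γ3) = row 1: [0, I]; row 2: [I, 0].
M = (1/4)*rho(γ1) + (-9)*rho(γ12) + (-3/4)*rho(γ13) + (3/5)*rho(γ23), summed entrywise:
Answer: row 1: [-9*I, 1 + 3*I/5]; row 2: [-1/2 + 3*I/5, 9*I]


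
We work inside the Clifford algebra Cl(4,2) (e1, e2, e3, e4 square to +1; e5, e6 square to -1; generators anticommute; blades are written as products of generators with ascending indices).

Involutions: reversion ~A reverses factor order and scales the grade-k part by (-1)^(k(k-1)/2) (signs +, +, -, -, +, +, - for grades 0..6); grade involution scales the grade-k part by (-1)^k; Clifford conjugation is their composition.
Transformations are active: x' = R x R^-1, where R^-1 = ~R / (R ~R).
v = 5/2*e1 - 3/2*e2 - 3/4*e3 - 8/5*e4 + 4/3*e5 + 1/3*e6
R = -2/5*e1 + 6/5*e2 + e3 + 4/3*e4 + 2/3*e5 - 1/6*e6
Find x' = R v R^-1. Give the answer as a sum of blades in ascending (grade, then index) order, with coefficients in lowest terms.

~R = -2/5*e1 + 6/5*e2 + e3 + 4/3*e4 + 2/3*e5 - 1/6*e6, and R ~R = 703/180, so R^-1 = ~R / (703/180).
R v = -391/60 - 12/5*e1 e2 - 11/5*e1 e3 - 202/75*e1 e4 - 11/5*e1 e5 + 17/60*e1 e6 + 3/5*e2 e3 + 2/25*e2 e4 + 13/5*e2 e5 + 3/20*e2 e6 - 3/5*e3 e4 + 11/6*e3 e5 + 5/24*e3 e6 + 128/45*e4 e5 + 8/45*e4 e6 + 4/9*e5 e6
Answer: -8191/7030*e1 - 17607/7030*e2 - 7275/2812*e3 - 10016/3515*e4 - 7504/2109*e5 + 470/2109*e6


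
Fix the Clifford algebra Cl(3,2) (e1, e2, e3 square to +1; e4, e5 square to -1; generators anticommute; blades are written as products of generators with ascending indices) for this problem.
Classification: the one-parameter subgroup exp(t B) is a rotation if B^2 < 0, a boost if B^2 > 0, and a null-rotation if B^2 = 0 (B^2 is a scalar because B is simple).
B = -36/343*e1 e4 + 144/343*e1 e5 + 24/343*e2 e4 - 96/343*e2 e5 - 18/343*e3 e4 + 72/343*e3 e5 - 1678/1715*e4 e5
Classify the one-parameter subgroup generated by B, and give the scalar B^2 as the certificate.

B^2 term by term: the squares give (-36/343)^2*(e1 e4)^2 + (144/343)^2*(e1 e5)^2 + (24/343)^2*(e2 e4)^2 + (-96/343)^2*(e2 e5)^2 + (-18/343)^2*(e3 e4)^2 + (72/343)^2*(e3 e5)^2 + (-1678/1715)^2*(e4 e5)^2 = 1296/117649*(+1) + 20736/117649*(+1) + 576/117649*(+1) + 9216/117649*(+1) + 324/117649*(+1) + 5184/117649*(+1) + 2815684/2941225*(-1) = -16/25 (each basis 2-blade squares to minus the product of its generators' squares); cross terms between blades sharing an index anticommute and cancel; the commuting (index-disjoint) pairs give grade-4 terms 2*c*c'*(blade product), which cancel blade by blade — e1 e2 e4 e5: -6912/117649 + 6912/117649 = 0; e1 e3 e4 e5: 5184/117649 - 5184/117649 = 0; e2 e3 e4 e5: -3456/117649 + 3456/117649 = 0 — confirming B is simple. So B^2 = -16/25.
Answer: rotation, certificate B^2 = -16/25. The invariant at work: B^2 = -16/25 is unchanged by conjugation, hence its sign classifies the subgroup whatever basis B is written in.


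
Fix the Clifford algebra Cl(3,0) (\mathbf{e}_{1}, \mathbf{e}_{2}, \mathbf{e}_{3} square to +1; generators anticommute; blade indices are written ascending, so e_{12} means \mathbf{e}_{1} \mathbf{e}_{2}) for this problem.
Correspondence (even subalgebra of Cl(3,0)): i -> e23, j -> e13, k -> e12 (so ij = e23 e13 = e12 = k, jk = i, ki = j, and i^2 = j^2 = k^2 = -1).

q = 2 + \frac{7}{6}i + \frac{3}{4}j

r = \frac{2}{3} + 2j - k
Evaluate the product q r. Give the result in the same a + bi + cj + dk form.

In blades: q = 2 + \frac{3}{4} e_{13} + \frac{7}{6} e_{23}, r = \frac{2}{3} - e_{12} + 2 e_{13}.
Distribute q over r term by term (generator squares from the signature, products reordered to ascending indices): (2)*r = \frac{4}{3} - 2 e_{12} + 4 e_{13}; (\frac{3}{4} e_{13})*r = -\frac{3}{2} + \frac{1}{2} e_{13} - \frac{3}{4} e_{23}; (\frac{7}{6} e_{23})*r = \frac{7}{3} e_{12} + \frac{7}{6} e_{13} + \frac{7}{9} e_{23}.
Sum: -\frac{1}{6} + \frac{1}{3} e_{12} + \frac{17}{3} e_{13} + \frac{1}{36} e_{23}; translating back through the correspondence:
Answer: -\frac{1}{6} + \frac{1}{36}i + \frac{17}{3}j + \frac{1}{3}k


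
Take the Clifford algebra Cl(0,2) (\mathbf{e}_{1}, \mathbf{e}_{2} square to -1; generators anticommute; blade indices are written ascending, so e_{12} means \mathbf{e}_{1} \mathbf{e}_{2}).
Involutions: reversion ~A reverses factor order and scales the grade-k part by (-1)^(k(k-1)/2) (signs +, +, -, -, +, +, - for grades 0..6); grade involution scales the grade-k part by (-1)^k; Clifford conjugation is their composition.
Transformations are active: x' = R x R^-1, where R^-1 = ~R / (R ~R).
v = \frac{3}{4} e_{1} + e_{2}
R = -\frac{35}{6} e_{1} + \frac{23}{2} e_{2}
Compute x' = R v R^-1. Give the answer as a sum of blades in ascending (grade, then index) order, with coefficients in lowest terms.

~R = -\frac{35}{6} e_{1} + \frac{23}{2} e_{2}, and R ~R = -\frac{2993}{18}, so R^-1 = ~R / (-\frac{2993}{18}).
R v = -\frac{57}{8} - \frac{347}{24} e_{12}
Answer: -\frac{3741}{2993} e_{1} - \frac{173}{11972} e_{2}


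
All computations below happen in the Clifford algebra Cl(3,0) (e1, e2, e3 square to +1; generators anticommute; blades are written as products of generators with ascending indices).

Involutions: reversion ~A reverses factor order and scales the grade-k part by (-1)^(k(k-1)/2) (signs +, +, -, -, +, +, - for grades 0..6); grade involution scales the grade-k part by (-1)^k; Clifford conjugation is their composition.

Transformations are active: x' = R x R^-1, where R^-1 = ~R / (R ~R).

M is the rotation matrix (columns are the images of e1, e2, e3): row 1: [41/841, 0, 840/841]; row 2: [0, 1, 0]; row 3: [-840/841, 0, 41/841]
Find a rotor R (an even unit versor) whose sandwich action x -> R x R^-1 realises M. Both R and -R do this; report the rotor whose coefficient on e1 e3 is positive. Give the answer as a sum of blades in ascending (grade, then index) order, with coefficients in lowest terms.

Method: write R = a + b12*e1 e2 + b13*e1 e3 + b23*e2 e3 with a^2 + b12^2 + b13^2 + b23^2 = 1 (so R^-1 = ~R). Expanding the columns R e_j ~R gives tr M = 4a^2 - 1 and, from the antisymmetric part, M21 - M12 = -4a*b12, M13 - M31 = 4a*b13, M32 - M23 = -4a*b23.
Here tr M = 923/841, so a^2 = (1 + tr M)/4 = 441/841 and a = ±21/29. Taking a = 21/29: M21 - M12 = 0, M13 - M31 = 1680/841, M32 - M23 = 0, giving b12 = 0, b13 = 20/29, b23 = 0, i.e. R = 21/29 + 20/29*e1 e3.
Its e1 e3 coefficient is already positive.
Answer: 21/29 + 20/29*e1 e3. Why the constraint matters: R and -R act identically through the sandwich — M has trace 923/841 either way — so only the sign condition on e1 e3 picks one of the two preimages.


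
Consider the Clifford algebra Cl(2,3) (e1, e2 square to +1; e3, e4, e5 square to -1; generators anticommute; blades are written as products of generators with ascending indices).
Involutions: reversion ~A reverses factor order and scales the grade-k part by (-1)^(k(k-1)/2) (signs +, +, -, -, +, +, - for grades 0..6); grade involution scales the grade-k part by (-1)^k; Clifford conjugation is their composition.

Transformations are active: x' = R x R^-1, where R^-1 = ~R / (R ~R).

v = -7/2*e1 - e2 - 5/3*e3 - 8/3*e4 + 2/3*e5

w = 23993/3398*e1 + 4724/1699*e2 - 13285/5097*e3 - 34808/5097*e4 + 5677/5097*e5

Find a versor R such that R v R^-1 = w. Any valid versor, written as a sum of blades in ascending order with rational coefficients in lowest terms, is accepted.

Take R = v + w = 6050/1699*e1 + 3025/1699*e2 - 7260/1699*e3 - 48400/5097*e4 + 3025/1699*e5. Because q(v) = q(w) = 35/12, conjugation by R sends v exactly to w.
Answer: 6050/1699*e1 + 3025/1699*e2 - 7260/1699*e3 - 48400/5097*e4 + 3025/1699*e5


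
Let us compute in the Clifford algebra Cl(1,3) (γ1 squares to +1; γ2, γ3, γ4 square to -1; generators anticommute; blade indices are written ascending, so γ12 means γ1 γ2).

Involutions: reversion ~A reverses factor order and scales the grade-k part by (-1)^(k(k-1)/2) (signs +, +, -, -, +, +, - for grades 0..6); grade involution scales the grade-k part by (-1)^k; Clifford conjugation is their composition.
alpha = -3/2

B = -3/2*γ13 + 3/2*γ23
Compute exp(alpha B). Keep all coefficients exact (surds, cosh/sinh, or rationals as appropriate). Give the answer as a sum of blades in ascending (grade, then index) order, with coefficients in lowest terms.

B^2 term by term: the squares give (-3/2)^2*(γ13)^2 + (3/2)^2*(γ23)^2 = 9/4*(+1) + 9/4*(-1) = 0 (each basis 2-blade squares to minus the product of its generators' squares); cross terms between blades sharing an index anticommute and cancel. So B^2 = 0.
B^2 = 0, so the series closes: exp(alpha B) = 1 + alpha B (parabolic case).
Answer: 1 + 9/4*γ13 - 9/4*γ23


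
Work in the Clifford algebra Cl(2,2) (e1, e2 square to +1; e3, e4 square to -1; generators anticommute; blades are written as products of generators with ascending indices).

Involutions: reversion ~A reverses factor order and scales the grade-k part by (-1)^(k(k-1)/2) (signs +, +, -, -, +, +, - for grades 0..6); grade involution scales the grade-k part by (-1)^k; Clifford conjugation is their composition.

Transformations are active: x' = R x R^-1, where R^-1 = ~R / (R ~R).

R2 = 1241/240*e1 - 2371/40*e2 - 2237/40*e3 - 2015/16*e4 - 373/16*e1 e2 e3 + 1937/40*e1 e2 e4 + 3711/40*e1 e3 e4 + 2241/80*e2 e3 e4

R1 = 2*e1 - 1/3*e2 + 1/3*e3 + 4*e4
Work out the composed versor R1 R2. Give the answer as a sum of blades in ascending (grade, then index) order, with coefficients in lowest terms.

Distribute over the terms of R1 (each basis-blade product reordered to ascending indices, repeated generators contracted through their squares):
(2*e1) R2 = 1241/120 - 2371/20*e1 e2 - 2237/20*e1 e3 - 2015/8*e1 e4 - 373/8*e2 e3 + 1937/20*e2 e4 + 3711/20*e3 e4 + 2241/40*e1 e2 e3 e4
(-1/3*e2) R2 = 2371/120 + 1241/720*e1 e2 - 373/48*e1 e3 + 1937/120*e1 e4 + 2237/120*e2 e3 + 2015/48*e2 e4 - 747/80*e3 e4 + 1237/40*e1 e2 e3 e4
(1/3*e3) R2 = 2237/120 + 373/48*e1 e2 - 1241/720*e1 e3 + 1237/40*e1 e4 + 2371/120*e2 e3 + 747/80*e2 e4 - 2015/48*e3 e4 + 1937/120*e1 e2 e3 e4
(4*e4) R2 = 2015/4 - 1937/10*e1 e2 - 3711/10*e1 e3 - 1241/60*e1 e4 - 2241/20*e2 e3 + 2371/10*e2 e4 + 2237/10*e3 e4 + 373/4*e1 e2 e3 e4
Summing the partial products and collecting blades:
Answer: 66299/120 - 13624/45*e1 e2 - 4432/9*e1 e3 - 27059/120*e1 e4 - 4811/40*e2 e3 + 5779/15*e2 e4 + 5369/15*e3 e4 + 23561/120*e1 e2 e3 e4


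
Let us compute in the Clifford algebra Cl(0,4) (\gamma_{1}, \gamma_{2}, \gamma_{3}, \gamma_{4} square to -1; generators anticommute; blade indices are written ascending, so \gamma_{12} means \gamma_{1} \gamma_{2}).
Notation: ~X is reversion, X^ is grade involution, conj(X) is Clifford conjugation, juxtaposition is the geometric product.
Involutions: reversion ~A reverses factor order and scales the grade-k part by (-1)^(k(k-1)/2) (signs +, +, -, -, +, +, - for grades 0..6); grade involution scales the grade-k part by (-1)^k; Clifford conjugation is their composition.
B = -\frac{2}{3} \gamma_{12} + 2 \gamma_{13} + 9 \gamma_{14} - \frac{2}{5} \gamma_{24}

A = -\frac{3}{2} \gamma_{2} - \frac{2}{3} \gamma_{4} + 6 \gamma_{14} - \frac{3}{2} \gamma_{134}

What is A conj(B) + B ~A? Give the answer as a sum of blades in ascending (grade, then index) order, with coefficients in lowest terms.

first term: 54 + 5 \gamma_{1} - \frac{4}{15} \gamma_{2} + \frac{27}{2} \gamma_{3} - \frac{12}{5} \gamma_{4} + \frac{12}{5} \gamma_{12} - 4 \gamma_{24} + 12 \gamma_{34} - \frac{12}{5} \gamma_{123} - \frac{251}{18} \gamma_{124} + \frac{4}{3} \gamma_{134} + \gamma_{234}
second term: 54 + 5 \gamma_{1} - \frac{4}{15} \gamma_{2} + \frac{27}{2} \gamma_{3} - \frac{12}{5} \gamma_{4} - \frac{12}{5} \gamma_{12} + 4 \gamma_{24} - 12 \gamma_{34} + \frac{12}{5} \gamma_{123} + \frac{251}{18} \gamma_{124} - \frac{4}{3} \gamma_{134} - \gamma_{234}
Answer: 108 + 10 \gamma_{1} - \frac{8}{15} \gamma_{2} + 27 \gamma_{3} - \frac{24}{5} \gamma_{4}


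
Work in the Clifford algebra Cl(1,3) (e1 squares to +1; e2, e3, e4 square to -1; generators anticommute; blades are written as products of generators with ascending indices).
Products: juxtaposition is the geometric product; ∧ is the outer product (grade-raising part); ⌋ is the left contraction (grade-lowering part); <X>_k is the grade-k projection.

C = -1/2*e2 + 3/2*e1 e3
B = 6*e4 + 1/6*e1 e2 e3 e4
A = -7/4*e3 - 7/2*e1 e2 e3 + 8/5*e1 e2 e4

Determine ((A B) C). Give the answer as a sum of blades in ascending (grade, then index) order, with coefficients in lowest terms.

step 1: 4/15*e3 + 7/12*e4 - 48/5*e1 e2 - 21/2*e3 e4 + 7/24*e1 e2 e4 - 21*e1 e2 e3 e4
step 2: -22/5*e1 - 763/48*e1 e4 + 218/15*e2 e3 + 763/24*e2 e4 - 77/8*e1 e3 e4 + 77/16*e2 e3 e4
Answer: -22/5*e1 - 763/48*e1 e4 + 218/15*e2 e3 + 763/24*e2 e4 - 77/8*e1 e3 e4 + 77/16*e2 e3 e4


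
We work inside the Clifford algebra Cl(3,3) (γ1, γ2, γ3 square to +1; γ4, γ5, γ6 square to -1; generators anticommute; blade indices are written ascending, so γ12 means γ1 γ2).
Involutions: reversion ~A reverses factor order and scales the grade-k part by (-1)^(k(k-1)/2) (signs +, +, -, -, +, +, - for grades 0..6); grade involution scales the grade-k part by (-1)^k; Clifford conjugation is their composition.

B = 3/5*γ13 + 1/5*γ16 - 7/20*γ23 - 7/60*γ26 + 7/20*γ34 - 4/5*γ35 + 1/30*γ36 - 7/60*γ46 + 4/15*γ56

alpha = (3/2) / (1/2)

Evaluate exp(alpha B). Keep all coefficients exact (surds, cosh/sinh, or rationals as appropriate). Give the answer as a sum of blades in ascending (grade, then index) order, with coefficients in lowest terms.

B^2 term by term: the squares give (3/5)^2*(γ13)^2 + (1/5)^2*(γ16)^2 + (-7/20)^2*(γ23)^2 + (-7/60)^2*(γ26)^2 + (7/20)^2*(γ34)^2 + (-4/5)^2*(γ35)^2 + (1/30)^2*(γ36)^2 + (-7/60)^2*(γ46)^2 + (4/15)^2*(γ56)^2 = 9/25*(-1) + 1/25*(+1) + 49/400*(-1) + 49/3600*(+1) + 49/400*(+1) + 16/25*(+1) + 1/900*(+1) + 49/3600*(-1) + 16/225*(-1) = 1/4 (each basis 2-blade squares to minus the product of its generators' squares); cross terms between blades sharing an index anticommute and cancel; the commuting (index-disjoint) pairs give grade-4 terms 2*c*c'*(blade product), which cancel blade by blade — γ1236: 7/50 - 7/50 = 0; γ1346: -7/50 + 7/50 = 0; γ1356: 8/25 - 8/25 = 0; γ2346: 49/600 - 49/600 = 0; γ2356: -14/75 + 14/75 = 0; γ3456: 14/75 - 14/75 = 0 — confirming B is simple. So B^2 = 1/4.
B^2 = 1/4 — the positive square puts this in the hyperbolic regime; l = 1/2, alpha*l = 3/2, so exp(alpha B) = cosh(3/2) + (sinh(3/2)/(1/2))*B = cosh(3/2) + (2*sinh(3/2))*B.
Answer: cosh(3/2) + 6*sinh(3/2)/5*γ13 + 2*sinh(3/2)/5*γ16 - 7*sinh(3/2)/10*γ23 - 7*sinh(3/2)/30*γ26 + 7*sinh(3/2)/10*γ34 - 8*sinh(3/2)/5*γ35 + sinh(3/2)/15*γ36 - 7*sinh(3/2)/30*γ46 + 8*sinh(3/2)/15*γ56


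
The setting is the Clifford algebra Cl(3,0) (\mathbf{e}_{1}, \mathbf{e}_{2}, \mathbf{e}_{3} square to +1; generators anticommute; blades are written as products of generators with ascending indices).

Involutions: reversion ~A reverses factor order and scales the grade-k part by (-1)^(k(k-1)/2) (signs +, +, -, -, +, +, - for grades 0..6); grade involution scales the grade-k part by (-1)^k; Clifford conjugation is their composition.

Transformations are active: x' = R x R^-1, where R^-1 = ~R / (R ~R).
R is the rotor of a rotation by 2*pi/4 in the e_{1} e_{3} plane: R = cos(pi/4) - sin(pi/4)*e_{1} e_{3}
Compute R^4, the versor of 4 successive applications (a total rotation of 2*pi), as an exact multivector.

Half-angle bookkeeping: 4 applications in e_{1} e_{3} add up to rotor phase 4*pi/4 = \pi, so R^4 = cos(\pi) - sin(\pi)*e_{1} e_{3}.
cos(\pi) = -1 and sin(\pi) = 0, so R^4 = -1. The total rotation 2*pi is 1 full turn, so every vector returns to itself, yet the rotor is -1, on the OTHER sheet of the double cover (an odd number of 2*pi turns).
Answer: -1


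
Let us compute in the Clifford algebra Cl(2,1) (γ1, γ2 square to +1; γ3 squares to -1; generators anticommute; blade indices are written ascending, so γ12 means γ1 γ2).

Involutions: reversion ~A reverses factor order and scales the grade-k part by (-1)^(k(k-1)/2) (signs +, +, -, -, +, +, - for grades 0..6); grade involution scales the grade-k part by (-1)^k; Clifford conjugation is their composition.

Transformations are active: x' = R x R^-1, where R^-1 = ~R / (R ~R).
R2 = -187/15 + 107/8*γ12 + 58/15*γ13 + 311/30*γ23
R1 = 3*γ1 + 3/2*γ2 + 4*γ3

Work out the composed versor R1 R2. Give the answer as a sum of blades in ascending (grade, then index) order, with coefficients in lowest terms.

Distribute over the terms of R1 (each basis-blade product reordered to ascending indices, repeated generators contracted through their squares):
(3*γ1) R2 = -187/5*γ1 + 321/8*γ2 + 58/5*γ3 + 311/10*γ123
(3/2*γ2) R2 = -321/16*γ1 - 187/10*γ2 + 311/20*γ3 - 29/5*γ123
(4*γ3) R2 = 232/15*γ1 + 622/15*γ2 - 748/15*γ3 + 107/2*γ123
Summing the partial products and collecting blades:
Answer: -10079/240*γ1 + 7547/120*γ2 - 1363/60*γ3 + 394/5*γ123


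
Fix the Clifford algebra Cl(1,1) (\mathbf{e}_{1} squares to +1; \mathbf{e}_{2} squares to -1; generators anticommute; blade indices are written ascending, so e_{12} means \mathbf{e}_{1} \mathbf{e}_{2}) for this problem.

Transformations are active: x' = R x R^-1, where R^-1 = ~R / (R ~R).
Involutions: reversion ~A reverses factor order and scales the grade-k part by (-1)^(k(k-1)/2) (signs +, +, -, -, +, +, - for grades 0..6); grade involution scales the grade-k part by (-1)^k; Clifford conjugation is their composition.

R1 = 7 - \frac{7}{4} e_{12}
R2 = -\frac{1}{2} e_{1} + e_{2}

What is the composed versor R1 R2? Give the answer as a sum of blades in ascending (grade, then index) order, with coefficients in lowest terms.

Distribute over the terms of R1 (each basis-blade product reordered to ascending indices, repeated generators contracted through their squares):
(7) R2 = -\frac{7}{2} e_{1} + 7 e_{2}
(-\frac{7}{4} e_{12}) R2 = \frac{7}{4} e_{1} - \frac{7}{8} e_{2}
Summing the partial products and collecting blades:
Answer: -\frac{7}{4} e_{1} + \frac{49}{8} e_{2}


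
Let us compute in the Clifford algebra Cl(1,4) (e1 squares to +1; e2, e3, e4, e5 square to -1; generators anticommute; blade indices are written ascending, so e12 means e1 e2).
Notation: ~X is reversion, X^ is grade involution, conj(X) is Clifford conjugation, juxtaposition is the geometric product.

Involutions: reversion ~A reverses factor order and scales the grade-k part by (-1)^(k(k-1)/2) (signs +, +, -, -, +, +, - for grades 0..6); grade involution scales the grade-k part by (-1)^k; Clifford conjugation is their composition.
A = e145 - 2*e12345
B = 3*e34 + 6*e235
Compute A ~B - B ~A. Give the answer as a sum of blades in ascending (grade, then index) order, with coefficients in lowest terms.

first term: 12*e14 - 6*e125 - 3*e135 + 6*e1234
second term: -12*e14 + 6*e125 + 3*e135 + 6*e1234
Answer: 24*e14 - 12*e125 - 6*e135


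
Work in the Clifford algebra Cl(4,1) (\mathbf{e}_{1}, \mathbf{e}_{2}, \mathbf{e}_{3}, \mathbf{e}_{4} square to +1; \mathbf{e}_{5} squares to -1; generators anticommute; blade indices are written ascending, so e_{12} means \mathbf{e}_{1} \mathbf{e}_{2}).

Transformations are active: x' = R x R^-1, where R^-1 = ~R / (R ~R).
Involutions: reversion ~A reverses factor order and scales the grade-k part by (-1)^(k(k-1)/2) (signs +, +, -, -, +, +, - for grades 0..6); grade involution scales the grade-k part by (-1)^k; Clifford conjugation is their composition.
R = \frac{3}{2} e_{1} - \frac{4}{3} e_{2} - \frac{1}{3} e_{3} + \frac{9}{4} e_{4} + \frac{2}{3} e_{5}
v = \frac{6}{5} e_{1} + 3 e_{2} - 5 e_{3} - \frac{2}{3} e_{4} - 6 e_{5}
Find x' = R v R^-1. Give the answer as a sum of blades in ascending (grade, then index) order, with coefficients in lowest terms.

~R = \frac{3}{2} e_{1} - \frac{4}{3} e_{2} - \frac{1}{3} e_{3} + \frac{9}{4} e_{4} + \frac{2}{3} e_{5}, and R ~R = \frac{1261}{144}, so R^-1 = ~R / (\frac{1261}{144}).
R v = \frac{59}{30} + \frac{61}{10} e_{12} - \frac{71}{10} e_{13} - \frac{37}{10} e_{14} - \frac{49}{5} e_{15} + \frac{23}{3} e_{23} - \frac{211}{36} e_{24} + 6 e_{25} + \frac{413}{36} e_{34} + \frac{16}{3} e_{35} - \frac{235}{18} e_{45}
Answer: -\frac{3318}{6305} e_{1} - \frac{22691}{6305} e_{2} + \frac{30581}{6305} e_{3} + \frac{31726}{18915} e_{4} + \frac{39718}{6305} e_{5}


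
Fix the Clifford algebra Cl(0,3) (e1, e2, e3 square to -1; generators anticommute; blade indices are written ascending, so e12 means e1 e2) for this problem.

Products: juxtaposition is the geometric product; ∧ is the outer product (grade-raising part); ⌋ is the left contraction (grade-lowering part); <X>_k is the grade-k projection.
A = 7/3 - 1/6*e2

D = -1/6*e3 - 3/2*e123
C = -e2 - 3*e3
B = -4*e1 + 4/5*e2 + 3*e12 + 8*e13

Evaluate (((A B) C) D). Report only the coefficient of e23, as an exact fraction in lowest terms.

step 1: 2/15 - 59/6*e1 + 28/15*e2 + 19/3*e12 + 56/3*e13 + 4/3*e123
step 2: 28/15 + 187/3*e1 - 2/15*e2 - 2/5*e3 + 83/6*e12 + 169/6*e13 - 28/5*e23 - 1/3*e123
step 3: 13/30 - 667/180*e1 - 2591/60*e2 + 3679/180*e3 - 59/90*e12 - 917/90*e13 + 8417/90*e23 - 919/180*e123
Answer: 8417/90


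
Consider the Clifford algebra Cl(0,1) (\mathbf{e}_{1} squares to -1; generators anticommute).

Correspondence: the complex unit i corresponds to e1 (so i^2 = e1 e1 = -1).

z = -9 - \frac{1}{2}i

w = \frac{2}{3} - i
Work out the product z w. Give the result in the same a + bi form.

In blades: z = -9 - \frac{1}{2} e_{1}, w = \frac{2}{3} - e_{1}.
Distribute z over w term by term (generator squares from the signature, products reordered to ascending indices): (-9)*w = -6 + 9 e_{1}; (-\frac{1}{2} e_{1})*w = -\frac{1}{2} - \frac{1}{3} e_{1}.
Sum: -\frac{13}{2} + \frac{26}{3} e_{1}; translating back through the correspondence:
Answer: -\frac{13}{2} + \frac{26}{3}i


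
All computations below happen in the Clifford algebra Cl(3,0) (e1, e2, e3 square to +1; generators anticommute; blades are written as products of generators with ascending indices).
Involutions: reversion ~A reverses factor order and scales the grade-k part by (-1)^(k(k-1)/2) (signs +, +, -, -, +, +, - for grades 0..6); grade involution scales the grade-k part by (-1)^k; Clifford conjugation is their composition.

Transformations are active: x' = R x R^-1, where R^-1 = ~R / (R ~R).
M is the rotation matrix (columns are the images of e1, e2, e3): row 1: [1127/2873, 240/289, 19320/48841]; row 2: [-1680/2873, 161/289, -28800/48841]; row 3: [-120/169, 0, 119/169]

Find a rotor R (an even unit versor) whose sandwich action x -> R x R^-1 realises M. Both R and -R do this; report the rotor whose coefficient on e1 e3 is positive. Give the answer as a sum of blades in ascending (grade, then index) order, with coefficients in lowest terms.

Method: write R = a + b12*e1 e2 + b13*e1 e3 + b23*e2 e3 with a^2 + b12^2 + b13^2 + b23^2 = 1 (so R^-1 = ~R). Expanding the columns R e_j ~R gives tr M = 4a^2 - 1 and, from the antisymmetric part, M21 - M12 = -4a*b12, M13 - M31 = 4a*b13, M32 - M23 = -4a*b23.
Here tr M = 80759/48841, so a^2 = (1 + tr M)/4 = 32400/48841 and a = ±180/221. Taking a = 180/221: M21 - M12 = -69120/48841, M13 - M31 = 54000/48841, M32 - M23 = 28800/48841, giving b12 = 96/221, b13 = 75/221, b23 = -40/221, i.e. R = 180/221 + 96/221*e1 e2 + 75/221*e1 e3 - 40/221*e2 e3.
Its e1 e3 coefficient is already positive.
Answer: 180/221 + 96/221*e1 e2 + 75/221*e1 e3 - 40/221*e2 e3. Uniqueness: Spin(3) -> SO(3) maps R and -R to the same rotation of trace 80759/48841; fixing the sign of the e1 e3 coefficient removes the ambiguity.


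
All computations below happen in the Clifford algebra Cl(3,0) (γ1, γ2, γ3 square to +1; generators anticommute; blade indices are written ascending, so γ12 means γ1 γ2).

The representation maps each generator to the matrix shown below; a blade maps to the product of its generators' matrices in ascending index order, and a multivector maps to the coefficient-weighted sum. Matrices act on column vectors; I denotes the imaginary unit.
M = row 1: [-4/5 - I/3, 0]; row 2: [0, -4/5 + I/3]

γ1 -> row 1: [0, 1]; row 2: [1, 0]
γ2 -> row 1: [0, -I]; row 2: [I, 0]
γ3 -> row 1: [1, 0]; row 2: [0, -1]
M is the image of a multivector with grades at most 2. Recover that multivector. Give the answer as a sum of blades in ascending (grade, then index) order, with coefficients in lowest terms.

Method: 1, rho(γ1), rho(γ2), rho(γ3) form a trace-orthogonal basis of the 2x2 complex matrices (tr(X Y) = 2 if X = Y, else 0), so M = m0*1 + m1*rho(γ1) + m2*rho(γ2) + m3*rho(γ3) with m0 = tr(M)/2 = -4/5, m1 = tr(M rho(γ1))/2 = 0, m2 = tr(M rho(γ2))/2 = 0, m3 = tr(M rho(γ3))/2 = -I/3.
Multiplying table entries, the bivector images are rho(γ12) = I*rho(γ3), rho(γ13) = -I*rho(γ2), rho(γ23) = I*rho(γ1); with real blade coefficients the real parts of m0..m3 are the coefficients of 1, γ1, γ2, γ3 and the imaginary parts give the bivectors (γ23: Im m1, γ13: -Im m2, γ12: Im m3).
Answer: -4/5 - 1/3*γ12


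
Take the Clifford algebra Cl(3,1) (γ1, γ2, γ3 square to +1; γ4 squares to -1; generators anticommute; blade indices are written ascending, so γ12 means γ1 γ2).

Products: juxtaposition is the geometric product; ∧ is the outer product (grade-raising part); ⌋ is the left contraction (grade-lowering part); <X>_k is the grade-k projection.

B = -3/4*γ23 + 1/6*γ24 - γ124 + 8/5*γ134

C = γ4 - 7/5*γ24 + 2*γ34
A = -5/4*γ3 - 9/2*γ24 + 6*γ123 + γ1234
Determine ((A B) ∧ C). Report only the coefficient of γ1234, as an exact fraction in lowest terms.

step 1: -3/4 + 9*γ1 - 203/80*γ2 - γ3 - 1/6*γ13 + 11/4*γ14 + 48/5*γ24 + 75/8*γ34 - 36/5*γ123 - γ134 + 5/24*γ234 + 5/4*γ1234
step 2: -3/4*γ4 + 9*γ14 - 119/80*γ24 - 5/2*γ34 - 63/5*γ124 + 107/6*γ134 - 259/40*γ234 - 223/30*γ1234
Answer: -223/30


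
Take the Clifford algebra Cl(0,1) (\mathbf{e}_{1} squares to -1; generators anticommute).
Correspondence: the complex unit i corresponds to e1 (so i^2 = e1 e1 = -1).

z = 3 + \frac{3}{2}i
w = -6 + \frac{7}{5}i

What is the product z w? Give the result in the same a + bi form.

In blades: z = 3 + \frac{3}{2} e_{1}, w = -6 + \frac{7}{5} e_{1}.
Distribute z over w term by term (generator squares from the signature, products reordered to ascending indices): (3)*w = -18 + \frac{21}{5} e_{1}; (\frac{3}{2} e_{1})*w = -\frac{21}{10} - 9 e_{1}.
Sum: -\frac{201}{10} - \frac{24}{5} e_{1}; translating back through the correspondence:
Answer: -\frac{201}{10} - \frac{24}{5}i


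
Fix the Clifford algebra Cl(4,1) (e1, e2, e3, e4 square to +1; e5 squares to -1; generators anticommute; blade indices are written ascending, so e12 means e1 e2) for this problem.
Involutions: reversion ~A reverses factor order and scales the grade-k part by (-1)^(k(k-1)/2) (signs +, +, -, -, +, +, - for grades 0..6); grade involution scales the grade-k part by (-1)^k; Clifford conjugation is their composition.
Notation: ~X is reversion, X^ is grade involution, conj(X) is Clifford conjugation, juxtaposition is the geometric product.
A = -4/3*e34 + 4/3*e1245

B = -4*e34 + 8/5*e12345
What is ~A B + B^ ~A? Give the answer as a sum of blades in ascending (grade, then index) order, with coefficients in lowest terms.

first term: 16/3 - 32/15*e3 - 32/15*e125 + 16/3*e1235
second term: 16/3 + 32/15*e3 + 32/15*e125 - 16/3*e1235
Answer: 32/3


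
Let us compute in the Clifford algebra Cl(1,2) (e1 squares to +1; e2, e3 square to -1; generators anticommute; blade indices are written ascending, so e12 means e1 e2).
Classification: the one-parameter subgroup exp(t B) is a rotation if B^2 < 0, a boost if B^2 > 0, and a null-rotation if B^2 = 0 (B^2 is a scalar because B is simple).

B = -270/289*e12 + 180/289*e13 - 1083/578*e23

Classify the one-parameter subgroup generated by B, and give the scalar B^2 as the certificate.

B^2 term by term: the squares give (-270/289)^2*(e12)^2 + (180/289)^2*(e13)^2 + (-1083/578)^2*(e23)^2 = 72900/83521*(+1) + 32400/83521*(+1) + 1172889/334084*(-1) = -9/4 (each basis 2-blade squares to minus the product of its generators' squares); cross terms between blades sharing an index anticommute and cancel. So B^2 = -9/4.
Answer: rotation, certificate B^2 = -9/4. The scalar -9/4 is the complete invariant here: its sign names the subgroup type.


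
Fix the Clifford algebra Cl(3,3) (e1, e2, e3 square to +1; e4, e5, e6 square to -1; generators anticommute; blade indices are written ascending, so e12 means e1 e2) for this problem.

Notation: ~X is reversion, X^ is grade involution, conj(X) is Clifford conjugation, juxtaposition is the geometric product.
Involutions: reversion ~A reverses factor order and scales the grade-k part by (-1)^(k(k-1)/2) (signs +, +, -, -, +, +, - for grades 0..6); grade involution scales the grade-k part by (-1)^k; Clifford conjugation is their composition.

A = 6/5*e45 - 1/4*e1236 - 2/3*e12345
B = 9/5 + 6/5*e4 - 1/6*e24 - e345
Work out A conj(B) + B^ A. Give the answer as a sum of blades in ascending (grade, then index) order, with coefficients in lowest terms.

first term: 6/5*e3 - 36/25*e5 - 2/3*e12 + 1/5*e25 + 54/25*e45 + 1/9*e135 + 4/5*e1235 - 9/20*e1236 + 1/24*e1346 - 6/5*e12345 - 3/10*e12346 - 1/4*e12456
second term: -6/5*e3 + 36/25*e5 + 2/3*e12 + 1/5*e25 + 54/25*e45 - 1/9*e135 + 4/5*e1235 - 9/20*e1236 + 1/24*e1346 - 6/5*e12345 - 3/10*e12346 - 1/4*e12456
Answer: 2/5*e25 + 108/25*e45 + 8/5*e1235 - 9/10*e1236 + 1/12*e1346 - 12/5*e12345 - 3/5*e12346 - 1/2*e12456


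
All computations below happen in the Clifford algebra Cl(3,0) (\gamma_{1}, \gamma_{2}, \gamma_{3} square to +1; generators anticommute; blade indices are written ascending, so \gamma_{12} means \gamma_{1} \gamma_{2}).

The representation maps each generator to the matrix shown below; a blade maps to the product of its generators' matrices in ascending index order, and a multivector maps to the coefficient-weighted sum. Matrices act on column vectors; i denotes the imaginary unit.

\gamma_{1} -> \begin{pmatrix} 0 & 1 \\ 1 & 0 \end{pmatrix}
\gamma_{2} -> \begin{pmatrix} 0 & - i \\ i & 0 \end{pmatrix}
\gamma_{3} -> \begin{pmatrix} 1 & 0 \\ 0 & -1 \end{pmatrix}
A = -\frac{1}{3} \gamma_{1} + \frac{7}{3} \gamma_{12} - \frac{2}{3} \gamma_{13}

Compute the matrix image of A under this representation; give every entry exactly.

Bivector images (products of the table entries): rho(\gamma_{12}) = rho(\gamma_{1})rho(\gamma_{2}) = \begin{pmatrix} i & 0 \\ 0 & - i \end{pmatrix}; rho(\gamma_{13}) = rho(\gamma_{1})rho(\gamma_{3}) = \begin{pmatrix} 0 & -1 \\ 1 & 0 \end{pmatrix}.
M = (-\frac{1}{3})*rho(\gamma_{1}) + (\frac{7}{3})*rho(\gamma_{12}) + (-\frac{2}{3})*rho(\gamma_{13}), summed entrywise:
Answer: \begin{pmatrix} \frac{7 i}{3} & \frac{1}{3} \\ -1 & - \frac{7 i}{3} \end{pmatrix}


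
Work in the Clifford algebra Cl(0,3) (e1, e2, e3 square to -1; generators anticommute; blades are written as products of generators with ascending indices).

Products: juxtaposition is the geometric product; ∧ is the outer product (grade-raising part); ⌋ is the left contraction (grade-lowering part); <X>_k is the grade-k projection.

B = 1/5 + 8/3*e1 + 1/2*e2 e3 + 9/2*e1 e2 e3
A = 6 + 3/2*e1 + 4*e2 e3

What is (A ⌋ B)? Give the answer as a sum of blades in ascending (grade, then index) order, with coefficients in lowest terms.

step 1: -24/5 - 2*e1 - 15/4*e2 e3 + 27*e1 e2 e3
Answer: -24/5 - 2*e1 - 15/4*e2 e3 + 27*e1 e2 e3


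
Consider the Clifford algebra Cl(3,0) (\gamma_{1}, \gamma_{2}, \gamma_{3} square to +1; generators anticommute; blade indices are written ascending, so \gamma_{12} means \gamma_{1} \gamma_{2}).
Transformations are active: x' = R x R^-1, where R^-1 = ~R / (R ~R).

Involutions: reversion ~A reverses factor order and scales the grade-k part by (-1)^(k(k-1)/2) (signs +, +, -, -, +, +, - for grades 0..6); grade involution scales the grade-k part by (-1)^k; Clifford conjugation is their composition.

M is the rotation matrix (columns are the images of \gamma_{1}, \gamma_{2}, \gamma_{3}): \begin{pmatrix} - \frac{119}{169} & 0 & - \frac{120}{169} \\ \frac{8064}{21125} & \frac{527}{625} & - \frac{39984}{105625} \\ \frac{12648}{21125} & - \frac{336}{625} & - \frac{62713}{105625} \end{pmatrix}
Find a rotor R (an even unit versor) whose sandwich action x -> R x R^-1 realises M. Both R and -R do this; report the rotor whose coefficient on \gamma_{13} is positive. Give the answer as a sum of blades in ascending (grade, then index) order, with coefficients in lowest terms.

Method: write R = a + b12*\gamma_{12} + b13*\gamma_{13} + b23*\gamma_{23} with a^2 + b12^2 + b13^2 + b23^2 = 1 (so R^-1 = ~R). Expanding the columns R e_j ~R gives tr M = 4a^2 - 1 and, from the antisymmetric part, M21 - M12 = -4a*b12, M13 - M31 = 4a*b13, M32 - M23 = -4a*b23.
Here tr M = -\frac{1921}{4225}, so a^2 = (1 + tr M)/4 = \frac{576}{4225} and a = ±\frac{24}{65}. Taking a = \frac{24}{65}: M21 - M12 = \frac{8064}{21125}, M13 - M31 = -\frac{27648}{21125}, M32 - M23 = -\frac{672}{4225}, giving b12 = -\frac{84}{325}, b13 = -\frac{288}{325}, b23 = \frac{7}{65}, i.e. R = \frac{24}{65} - \frac{84}{325} \gamma_{12} - \frac{288}{325} \gamma_{13} + \frac{7}{65} \gamma_{23}.
Its \gamma_{13} coefficient is negative, so report the other preimage -R.
Answer: -\frac{24}{65} + \frac{84}{325} \gamma_{12} + \frac{288}{325} \gamma_{13} - \frac{7}{65} \gamma_{23}. Sheet selection: the two-to-one cover makes ±R indistinguishable at the matrix level (trace -\frac{1921}{4225}), so uniqueness comes from the required sign on \gamma_{13}.


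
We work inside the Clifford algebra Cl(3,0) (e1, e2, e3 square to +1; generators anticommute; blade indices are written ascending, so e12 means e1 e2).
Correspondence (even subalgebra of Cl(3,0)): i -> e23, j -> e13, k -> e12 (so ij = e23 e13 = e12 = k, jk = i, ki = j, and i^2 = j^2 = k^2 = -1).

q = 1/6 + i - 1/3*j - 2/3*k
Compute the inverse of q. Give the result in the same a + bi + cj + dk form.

In blades: q = 1/6 - 2/3*e12 - 1/3*e13 + e23.
With qbar = 1/6 + 2/3*e12 + 1/3*e13 - e23 (scalar fixed, mapped units negated), q qbar = 19/12 (the sum of squared coefficients), so q^-1 = qbar / (19/12) = 2/19 + 8/19*e12 + 4/19*e13 - 12/19*e23; translating back:
Answer: 2/19 - 12/19*i + 4/19*j + 8/19*k


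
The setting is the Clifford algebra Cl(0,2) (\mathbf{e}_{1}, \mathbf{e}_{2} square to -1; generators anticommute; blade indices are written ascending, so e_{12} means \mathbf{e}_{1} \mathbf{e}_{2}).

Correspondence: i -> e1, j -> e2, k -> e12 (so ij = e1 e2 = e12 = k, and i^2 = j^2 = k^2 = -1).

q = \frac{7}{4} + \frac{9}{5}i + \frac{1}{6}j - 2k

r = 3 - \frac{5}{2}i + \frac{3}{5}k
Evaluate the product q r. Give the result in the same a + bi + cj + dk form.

In blades: q = \frac{7}{4} + \frac{9}{5} e_{1} + \frac{1}{6} e_{2} - 2 e_{12}, r = 3 - \frac{5}{2} e_{1} + \frac{3}{5} e_{12}.
Distribute q over r term by term (generator squares from the signature, products reordered to ascending indices): (\frac{7}{4})*r = \frac{21}{4} - \frac{35}{8} e_{1} + \frac{21}{20} e_{12}; (\frac{9}{5} e_{1})*r = \frac{9}{2} + \frac{27}{5} e_{1} - \frac{27}{25} e_{2}; (\frac{1}{6} e_{2})*r = \frac{1}{10} e_{1} + \frac{1}{2} e_{2} + \frac{5}{12} e_{12}; (-2 e_{12})*r = \frac{6}{5} + 5 e_{2} - 6 e_{12}.
Sum: \frac{219}{20} + \frac{9}{8} e_{1} + \frac{221}{50} e_{2} - \frac{68}{15} e_{12}; translating back through the correspondence:
Answer: \frac{219}{20} + \frac{9}{8}i + \frac{221}{50}j - \frac{68}{15}k


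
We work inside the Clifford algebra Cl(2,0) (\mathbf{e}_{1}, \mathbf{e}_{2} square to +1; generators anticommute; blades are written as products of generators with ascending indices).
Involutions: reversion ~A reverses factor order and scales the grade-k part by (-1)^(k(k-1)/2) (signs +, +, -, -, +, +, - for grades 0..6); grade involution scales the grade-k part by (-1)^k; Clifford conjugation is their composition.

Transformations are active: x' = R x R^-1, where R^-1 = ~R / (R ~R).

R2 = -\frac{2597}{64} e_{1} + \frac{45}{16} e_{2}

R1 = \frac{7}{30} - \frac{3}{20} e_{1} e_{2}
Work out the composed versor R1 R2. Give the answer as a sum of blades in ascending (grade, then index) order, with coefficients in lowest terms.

Distribute over the terms of R1 (each basis-blade product reordered to ascending indices, repeated generators contracted through their squares):
(\frac{7}{30}) R2 = -\frac{18179}{1920} e_{1} + \frac{21}{32} e_{2}
(-\frac{3}{20} e_{1} e_{2}) R2 = -\frac{27}{64} e_{1} - \frac{7791}{1280} e_{2}
Summing the partial products and collecting blades:
Answer: -\frac{18989}{1920} e_{1} - \frac{6951}{1280} e_{2}
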